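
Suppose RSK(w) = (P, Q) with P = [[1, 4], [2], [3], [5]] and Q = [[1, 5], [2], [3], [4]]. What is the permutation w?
Reverse the RSK construction: for i from n down to 1, find the cell of Q containing i, remove the entry at that cell from P, and reverse-bump it up through P; the value ejected from row 1 is w(i).

Step i=5: Q has 5 at row 1, column 2; remove that cell from P, ejecting 4. So w(5) = 4. P is now [[1], [2], [3], [5]].
Step i=4: Q has 4 at row 4, column 1; remove 5 from row 4 of P and reverse-bump: 5 enters row 3 and ejects 3; 3 enters row 2 and ejects 2; 2 enters row 1 and ejects 1. So w(4) = 1. P is now [[2], [3], [5]].
Step i=3: Q has 3 at row 3, column 1; remove 5 from row 3 of P and reverse-bump: 5 enters row 2 and ejects 3; 3 enters row 1 and ejects 2. So w(3) = 2. P is now [[3], [5]].
Step i=2: Q has 2 at row 2, column 1; remove 5 from row 2 of P and reverse-bump: 5 enters row 1 and ejects 3. So w(2) = 3. P is now [[5]].
Step i=1: Q has 1 at row 1, column 1; remove that cell from P, ejecting 5. So w(1) = 5. P is now [].

So w = 5 3 2 1 4.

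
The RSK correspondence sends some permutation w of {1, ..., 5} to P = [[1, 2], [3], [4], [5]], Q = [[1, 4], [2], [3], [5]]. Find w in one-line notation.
5 4 1 3 2

Reverse the RSK construction: for i from n down to 1, find the cell of Q containing i, remove the entry at that cell from P, and reverse-bump it up through P; the value ejected from row 1 is w(i).

Step i=5: Q has 5 at row 4, column 1; remove 5 from row 4 of P and reverse-bump: 5 enters row 3 and ejects 4; 4 enters row 2 and ejects 3; 3 enters row 1 and ejects 2. So w(5) = 2. P is now [[1, 3], [4], [5]].
Step i=4: Q has 4 at row 1, column 2; remove that cell from P, ejecting 3. So w(4) = 3. P is now [[1], [4], [5]].
Step i=3: Q has 3 at row 3, column 1; remove 5 from row 3 of P and reverse-bump: 5 enters row 2 and ejects 4; 4 enters row 1 and ejects 1. So w(3) = 1. P is now [[4], [5]].
Step i=2: Q has 2 at row 2, column 1; remove 5 from row 2 of P and reverse-bump: 5 enters row 1 and ejects 4. So w(2) = 4. P is now [[5]].
Step i=1: Q has 1 at row 1, column 1; remove that cell from P, ejecting 5. So w(1) = 5. P is now [].

So w = 5 4 1 3 2.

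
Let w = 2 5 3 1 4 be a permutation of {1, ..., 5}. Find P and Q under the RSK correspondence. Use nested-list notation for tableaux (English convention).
Insert each entry of the permutation into P by Schensted row insertion, recording in Q the position of each new cell.

Insert 2: appended to row 1. P = [[2]].
Insert 5: appended to row 1. P = [[2, 5]].
Insert 3: 3 bumps 5 from row 1; 5 starts row 2. P = [[2, 3], [5]].
Insert 1: 1 bumps 2 from row 1; 2 bumps 5 from row 2; 5 starts row 3. P = [[1, 3], [2], [5]].
Insert 4: appended to row 1. P = [[1, 3, 4], [2], [5]].

So P = [[1, 3, 4], [2], [5]], Q = [[1, 2, 5], [3], [4]].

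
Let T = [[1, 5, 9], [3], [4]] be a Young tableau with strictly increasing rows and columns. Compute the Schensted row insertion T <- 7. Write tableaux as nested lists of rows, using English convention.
[[1, 5, 7], [3, 9], [4]]

In row 1, 7 replaces 9 (the leftmost entry greater than 7); 9 is bumped to row 2. 9 is appended to row 2. The new tableau is [[1, 5, 7], [3, 9], [4]].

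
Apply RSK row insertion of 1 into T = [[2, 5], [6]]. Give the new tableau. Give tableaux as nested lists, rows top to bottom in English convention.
In row 1, 1 replaces 2 (the leftmost entry greater than 1); 2 is bumped to row 2. In row 2, 2 replaces 6 (the leftmost entry greater than 2); 6 is bumped to row 3. 6 starts a new row 3. The new tableau is [[1, 5], [2], [6]].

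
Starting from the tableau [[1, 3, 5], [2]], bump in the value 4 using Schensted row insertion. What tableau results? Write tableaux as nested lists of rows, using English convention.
In row 1, 4 replaces 5 (the leftmost entry greater than 4); 5 is bumped to row 2. 5 is appended to row 2. The new tableau is [[1, 3, 4], [2, 5]].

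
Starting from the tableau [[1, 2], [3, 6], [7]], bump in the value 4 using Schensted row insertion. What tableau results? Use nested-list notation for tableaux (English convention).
4 is larger than every entry of row 1, so it is appended to row 1. The new tableau is [[1, 2, 4], [3, 6], [7]].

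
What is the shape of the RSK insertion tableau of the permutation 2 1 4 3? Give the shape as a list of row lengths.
[2, 2]

Row-insert each entry into an empty tableau.

After inserting 2: P = [[2]].
After inserting 1: P = [[1], [2]].
After inserting 4: P = [[1, 4], [2]].
After inserting 3: P = [[1, 3], [2, 4]].

The final insertion tableau P = [[1, 3], [2, 4]] has shape [2, 2].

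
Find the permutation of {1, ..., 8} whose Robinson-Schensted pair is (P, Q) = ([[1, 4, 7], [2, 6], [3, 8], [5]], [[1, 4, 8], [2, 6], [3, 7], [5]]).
5 3 2 8 1 6 4 7

Reverse the RSK construction: for i from n down to 1, find the cell of Q containing i, remove the entry at that cell from P, and reverse-bump it up through P; the value ejected from row 1 is w(i).

Step i=8: Q has 8 at row 1, column 3; remove that cell from P, ejecting 7. So w(8) = 7. P is now [[1, 4], [2, 6], [3, 8], [5]].
Step i=7: Q has 7 at row 3, column 2; remove 8 from row 3 of P and reverse-bump: 8 enters row 2 and ejects 6; 6 enters row 1 and ejects 4. So w(7) = 4. P is now [[1, 6], [2, 8], [3], [5]].
Step i=6: Q has 6 at row 2, column 2; remove 8 from row 2 of P and reverse-bump: 8 enters row 1 and ejects 6. So w(6) = 6. P is now [[1, 8], [2], [3], [5]].
Step i=5: Q has 5 at row 4, column 1; remove 5 from row 4 of P and reverse-bump: 5 enters row 3 and ejects 3; 3 enters row 2 and ejects 2; 2 enters row 1 and ejects 1. So w(5) = 1. P is now [[2, 8], [3], [5]].
Step i=4: Q has 4 at row 1, column 2; remove that cell from P, ejecting 8. So w(4) = 8. P is now [[2], [3], [5]].
Step i=3: Q has 3 at row 3, column 1; remove 5 from row 3 of P and reverse-bump: 5 enters row 2 and ejects 3; 3 enters row 1 and ejects 2. So w(3) = 2. P is now [[3], [5]].
Step i=2: Q has 2 at row 2, column 1; remove 5 from row 2 of P and reverse-bump: 5 enters row 1 and ejects 3. So w(2) = 3. P is now [[5]].
Step i=1: Q has 1 at row 1, column 1; remove that cell from P, ejecting 5. So w(1) = 5. P is now [].

So w = 5 3 2 8 1 6 4 7.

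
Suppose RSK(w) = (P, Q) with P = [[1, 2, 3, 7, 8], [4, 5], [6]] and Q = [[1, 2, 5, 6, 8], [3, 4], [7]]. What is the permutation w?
Reverse the RSK construction: for i from n down to 1, find the cell of Q containing i, remove the entry at that cell from P, and reverse-bump it up through P; the value ejected from row 1 is w(i).

Step i=8: Q has 8 at row 1, column 5; remove that cell from P, ejecting 8. So w(8) = 8. P is now [[1, 2, 3, 7], [4, 5], [6]].
Step i=7: Q has 7 at row 3, column 1; remove 6 from row 3 of P and reverse-bump: 6 enters row 2 and ejects 5; 5 enters row 1 and ejects 3. So w(7) = 3. P is now [[1, 2, 5, 7], [4, 6]].
Step i=6: Q has 6 at row 1, column 4; remove that cell from P, ejecting 7. So w(6) = 7. P is now [[1, 2, 5], [4, 6]].
Step i=5: Q has 5 at row 1, column 3; remove that cell from P, ejecting 5. So w(5) = 5. P is now [[1, 2], [4, 6]].
Step i=4: Q has 4 at row 2, column 2; remove 6 from row 2 of P and reverse-bump: 6 enters row 1 and ejects 2. So w(4) = 2. P is now [[1, 6], [4]].
Step i=3: Q has 3 at row 2, column 1; remove 4 from row 2 of P and reverse-bump: 4 enters row 1 and ejects 1. So w(3) = 1. P is now [[4, 6]].
Step i=2: Q has 2 at row 1, column 2; remove that cell from P, ejecting 6. So w(2) = 6. P is now [[4]].
Step i=1: Q has 1 at row 1, column 1; remove that cell from P, ejecting 4. So w(1) = 4. P is now [].

So w = 4 6 1 2 5 7 3 8.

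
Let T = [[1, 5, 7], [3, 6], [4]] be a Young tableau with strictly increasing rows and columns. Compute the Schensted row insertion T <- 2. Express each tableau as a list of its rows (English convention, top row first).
In row 1, 2 replaces 5 (the leftmost entry greater than 2); 5 is bumped to row 2. In row 2, 5 replaces 6 (the leftmost entry greater than 5); 6 is bumped to row 3. 6 is appended to row 3. The new tableau is [[1, 2, 7], [3, 5], [4, 6]].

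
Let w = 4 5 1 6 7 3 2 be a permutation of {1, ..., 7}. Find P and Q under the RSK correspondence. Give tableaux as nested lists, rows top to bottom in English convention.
Insert each entry of the permutation into P by Schensted row insertion, recording in Q the position of each new cell.

Insert 4: appended to row 1. P = [[4]], Q = [[1]].
Insert 5: appended to row 1. P = [[4, 5]], Q = [[1, 2]].
Insert 1: 1 bumps 4 from row 1; 4 starts row 2. P = [[1, 5], [4]], Q = [[1, 2], [3]].
Insert 6: appended to row 1. P = [[1, 5, 6], [4]], Q = [[1, 2, 4], [3]].
Insert 7: appended to row 1. P = [[1, 5, 6, 7], [4]], Q = [[1, 2, 4, 5], [3]].
Insert 3: 3 bumps 5 from row 1; 5 appends to row 2. P = [[1, 3, 6, 7], [4, 5]], Q = [[1, 2, 4, 5], [3, 6]].
Insert 2: 2 bumps 3 from row 1; 3 bumps 4 from row 2; 4 starts row 3. P = [[1, 2, 6, 7], [3, 5], [4]], Q = [[1, 2, 4, 5], [3, 6], [7]].

So P = [[1, 2, 6, 7], [3, 5], [4]], Q = [[1, 2, 4, 5], [3, 6], [7]].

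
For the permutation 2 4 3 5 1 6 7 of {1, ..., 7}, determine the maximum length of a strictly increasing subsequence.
5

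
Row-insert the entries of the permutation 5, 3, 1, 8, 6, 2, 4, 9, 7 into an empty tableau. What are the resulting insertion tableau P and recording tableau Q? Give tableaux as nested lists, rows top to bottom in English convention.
Insert each entry of the permutation into P by Schensted row insertion, recording in Q the position of each new cell.

Insert 5: appended to row 1. P = [[5]].
Insert 3: 3 bumps 5 from row 1; 5 starts row 2. P = [[3], [5]].
Insert 1: 1 bumps 3 from row 1; 3 bumps 5 from row 2; 5 starts row 3. P = [[1], [3], [5]].
Insert 8: appended to row 1. P = [[1, 8], [3], [5]].
Insert 6: 6 bumps 8 from row 1; 8 appends to row 2. P = [[1, 6], [3, 8], [5]].
Insert 2: 2 bumps 6 from row 1; 6 bumps 8 from row 2; 8 appends to row 3. P = [[1, 2], [3, 6], [5, 8]].
Insert 4: appended to row 1. P = [[1, 2, 4], [3, 6], [5, 8]].
Insert 9: appended to row 1. P = [[1, 2, 4, 9], [3, 6], [5, 8]].
Insert 7: 7 bumps 9 from row 1; 9 appends to row 2. P = [[1, 2, 4, 7], [3, 6, 9], [5, 8]].

So P = [[1, 2, 4, 7], [3, 6, 9], [5, 8]], Q = [[1, 4, 7, 8], [2, 5, 9], [3, 6]].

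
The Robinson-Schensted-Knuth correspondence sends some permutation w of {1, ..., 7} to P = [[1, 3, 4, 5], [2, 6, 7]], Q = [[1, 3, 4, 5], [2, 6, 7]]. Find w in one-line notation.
Reverse the RSK construction: for i from n down to 1, find the cell of Q containing i, remove the entry at that cell from P, and reverse-bump it up through P; the value ejected from row 1 is w(i).

Step i=7: Q has 7 at row 2, column 3; remove 7 from row 2 of P and reverse-bump: 7 enters row 1 and ejects 5. So w(7) = 5. P is now [[1, 3, 4, 7], [2, 6]].
Step i=6: Q has 6 at row 2, column 2; remove 6 from row 2 of P and reverse-bump: 6 enters row 1 and ejects 4. So w(6) = 4. P is now [[1, 3, 6, 7], [2]].
Step i=5: Q has 5 at row 1, column 4; remove that cell from P, ejecting 7. So w(5) = 7. P is now [[1, 3, 6], [2]].
Step i=4: Q has 4 at row 1, column 3; remove that cell from P, ejecting 6. So w(4) = 6. P is now [[1, 3], [2]].
Step i=3: Q has 3 at row 1, column 2; remove that cell from P, ejecting 3. So w(3) = 3. P is now [[1], [2]].
Step i=2: Q has 2 at row 2, column 1; remove 2 from row 2 of P and reverse-bump: 2 enters row 1 and ejects 1. So w(2) = 1. P is now [[2]].
Step i=1: Q has 1 at row 1, column 1; remove that cell from P, ejecting 2. So w(1) = 2. P is now [].

So w = 2 1 3 6 7 4 5.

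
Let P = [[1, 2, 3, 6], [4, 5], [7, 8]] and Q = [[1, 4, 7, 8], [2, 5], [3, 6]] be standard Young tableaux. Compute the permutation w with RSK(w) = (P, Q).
7 4 1 8 5 2 3 6

Reverse the RSK construction: for i from n down to 1, find the cell of Q containing i, remove the entry at that cell from P, and reverse-bump it up through P; the value ejected from row 1 is w(i).

Step i=8: Q has 8 at row 1, column 4; remove that cell from P, ejecting 6. So w(8) = 6. P is now [[1, 2, 3], [4, 5], [7, 8]].
Step i=7: Q has 7 at row 1, column 3; remove that cell from P, ejecting 3. So w(7) = 3. P is now [[1, 2], [4, 5], [7, 8]].
Step i=6: Q has 6 at row 3, column 2; remove 8 from row 3 of P and reverse-bump: 8 enters row 2 and ejects 5; 5 enters row 1 and ejects 2. So w(6) = 2. P is now [[1, 5], [4, 8], [7]].
Step i=5: Q has 5 at row 2, column 2; remove 8 from row 2 of P and reverse-bump: 8 enters row 1 and ejects 5. So w(5) = 5. P is now [[1, 8], [4], [7]].
Step i=4: Q has 4 at row 1, column 2; remove that cell from P, ejecting 8. So w(4) = 8. P is now [[1], [4], [7]].
Step i=3: Q has 3 at row 3, column 1; remove 7 from row 3 of P and reverse-bump: 7 enters row 2 and ejects 4; 4 enters row 1 and ejects 1. So w(3) = 1. P is now [[4], [7]].
Step i=2: Q has 2 at row 2, column 1; remove 7 from row 2 of P and reverse-bump: 7 enters row 1 and ejects 4. So w(2) = 4. P is now [[7]].
Step i=1: Q has 1 at row 1, column 1; remove that cell from P, ejecting 7. So w(1) = 7. P is now [].

So w = 7 4 1 8 5 2 3 6.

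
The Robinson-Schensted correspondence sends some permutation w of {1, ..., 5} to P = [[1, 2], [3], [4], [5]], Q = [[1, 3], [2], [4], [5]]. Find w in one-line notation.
Reverse the RSK construction: for i from n down to 1, find the cell of Q containing i, remove the entry at that cell from P, and reverse-bump it up through P; the value ejected from row 1 is w(i).

Step i=5: Q has 5 at row 4, column 1; remove 5 from row 4 of P and reverse-bump: 5 enters row 3 and ejects 4; 4 enters row 2 and ejects 3; 3 enters row 1 and ejects 2. So w(5) = 2. P is now [[1, 3], [4], [5]].
Step i=4: Q has 4 at row 3, column 1; remove 5 from row 3 of P and reverse-bump: 5 enters row 2 and ejects 4; 4 enters row 1 and ejects 3. So w(4) = 3. P is now [[1, 4], [5]].
Step i=3: Q has 3 at row 1, column 2; remove that cell from P, ejecting 4. So w(3) = 4. P is now [[1], [5]].
Step i=2: Q has 2 at row 2, column 1; remove 5 from row 2 of P and reverse-bump: 5 enters row 1 and ejects 1. So w(2) = 1. P is now [[5]].
Step i=1: Q has 1 at row 1, column 1; remove that cell from P, ejecting 5. So w(1) = 5. P is now [].

So w = 5 1 4 3 2.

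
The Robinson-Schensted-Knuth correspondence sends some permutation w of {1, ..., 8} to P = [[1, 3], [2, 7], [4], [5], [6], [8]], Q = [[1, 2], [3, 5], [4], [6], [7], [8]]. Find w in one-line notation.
6 8 7 2 5 4 3 1

Reverse the RSK construction: for i from n down to 1, find the cell of Q containing i, remove the entry at that cell from P, and reverse-bump it up through P; the value ejected from row 1 is w(i).

Step i=8: Q has 8 at row 6, column 1; remove 8 from row 6 of P and reverse-bump: 8 enters row 5 and ejects 6; 6 enters row 4 and ejects 5; 5 enters row 3 and ejects 4; 4 enters row 2 and ejects 2; 2 enters row 1 and ejects 1. So w(8) = 1. P is now [[2, 3], [4, 7], [5], [6], [8]].
Step i=7: Q has 7 at row 5, column 1; remove 8 from row 5 of P and reverse-bump: 8 enters row 4 and ejects 6; 6 enters row 3 and ejects 5; 5 enters row 2 and ejects 4; 4 enters row 1 and ejects 3. So w(7) = 3. P is now [[2, 4], [5, 7], [6], [8]].
Step i=6: Q has 6 at row 4, column 1; remove 8 from row 4 of P and reverse-bump: 8 enters row 3 and ejects 6; 6 enters row 2 and ejects 5; 5 enters row 1 and ejects 4. So w(6) = 4. P is now [[2, 5], [6, 7], [8]].
Step i=5: Q has 5 at row 2, column 2; remove 7 from row 2 of P and reverse-bump: 7 enters row 1 and ejects 5. So w(5) = 5. P is now [[2, 7], [6], [8]].
Step i=4: Q has 4 at row 3, column 1; remove 8 from row 3 of P and reverse-bump: 8 enters row 2 and ejects 6; 6 enters row 1 and ejects 2. So w(4) = 2. P is now [[6, 7], [8]].
Step i=3: Q has 3 at row 2, column 1; remove 8 from row 2 of P and reverse-bump: 8 enters row 1 and ejects 7. So w(3) = 7. P is now [[6, 8]].
Step i=2: Q has 2 at row 1, column 2; remove that cell from P, ejecting 8. So w(2) = 8. P is now [[6]].
Step i=1: Q has 1 at row 1, column 1; remove that cell from P, ejecting 6. So w(1) = 6. P is now [].

So w = 6 8 7 2 5 4 3 1.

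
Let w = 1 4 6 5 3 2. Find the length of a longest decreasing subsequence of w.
4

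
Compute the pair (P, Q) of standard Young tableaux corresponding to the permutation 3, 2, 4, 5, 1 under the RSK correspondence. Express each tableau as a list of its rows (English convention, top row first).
Insert each entry of the permutation into P by Schensted row insertion, recording in Q the position of each new cell.

Insert 3: appended to row 1. P = [[3]], Q = [[1]].
Insert 2: 2 bumps 3 from row 1; 3 starts row 2. P = [[2], [3]], Q = [[1], [2]].
Insert 4: appended to row 1. P = [[2, 4], [3]], Q = [[1, 3], [2]].
Insert 5: appended to row 1. P = [[2, 4, 5], [3]], Q = [[1, 3, 4], [2]].
Insert 1: 1 bumps 2 from row 1; 2 bumps 3 from row 2; 3 starts row 3. P = [[1, 4, 5], [2], [3]], Q = [[1, 3, 4], [2], [5]].

So P = [[1, 4, 5], [2], [3]], Q = [[1, 3, 4], [2], [5]].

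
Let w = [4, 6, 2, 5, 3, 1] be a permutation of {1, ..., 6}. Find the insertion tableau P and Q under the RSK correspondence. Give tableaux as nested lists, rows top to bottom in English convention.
P = [[1, 3], [2, 5], [4], [6]], Q = [[1, 2], [3, 4], [5], [6]]

Insert each entry of the permutation into P by Schensted row insertion, recording in Q the position of each new cell.

Insert 4: appended to row 1. P = [[4]], Q = [[1]].
Insert 6: appended to row 1. P = [[4, 6]], Q = [[1, 2]].
Insert 2: 2 bumps 4 from row 1; 4 starts row 2. P = [[2, 6], [4]], Q = [[1, 2], [3]].
Insert 5: 5 bumps 6 from row 1; 6 appends to row 2. P = [[2, 5], [4, 6]], Q = [[1, 2], [3, 4]].
Insert 3: 3 bumps 5 from row 1; 5 bumps 6 from row 2; 6 starts row 3. P = [[2, 3], [4, 5], [6]], Q = [[1, 2], [3, 4], [5]].
Insert 1: 1 bumps 2 from row 1; 2 bumps 4 from row 2; 4 bumps 6 from row 3; 6 starts row 4. P = [[1, 3], [2, 5], [4], [6]], Q = [[1, 2], [3, 4], [5], [6]].

So P = [[1, 3], [2, 5], [4], [6]], Q = [[1, 2], [3, 4], [5], [6]].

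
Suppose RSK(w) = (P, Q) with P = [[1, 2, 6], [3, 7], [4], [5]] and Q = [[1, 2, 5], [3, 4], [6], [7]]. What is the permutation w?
Reverse the RSK construction: for i from n down to 1, find the cell of Q containing i, remove the entry at that cell from P, and reverse-bump it up through P; the value ejected from row 1 is w(i).

Step i=7: Q has 7 at row 4, column 1; remove 5 from row 4 of P and reverse-bump: 5 enters row 3 and ejects 4; 4 enters row 2 and ejects 3; 3 enters row 1 and ejects 2. So w(7) = 2. P is now [[1, 3, 6], [4, 7], [5]].
Step i=6: Q has 6 at row 3, column 1; remove 5 from row 3 of P and reverse-bump: 5 enters row 2 and ejects 4; 4 enters row 1 and ejects 3. So w(6) = 3. P is now [[1, 4, 6], [5, 7]].
Step i=5: Q has 5 at row 1, column 3; remove that cell from P, ejecting 6. So w(5) = 6. P is now [[1, 4], [5, 7]].
Step i=4: Q has 4 at row 2, column 2; remove 7 from row 2 of P and reverse-bump: 7 enters row 1 and ejects 4. So w(4) = 4. P is now [[1, 7], [5]].
Step i=3: Q has 3 at row 2, column 1; remove 5 from row 2 of P and reverse-bump: 5 enters row 1 and ejects 1. So w(3) = 1. P is now [[5, 7]].
Step i=2: Q has 2 at row 1, column 2; remove that cell from P, ejecting 7. So w(2) = 7. P is now [[5]].
Step i=1: Q has 1 at row 1, column 1; remove that cell from P, ejecting 5. So w(1) = 5. P is now [].

So w = 5 7 1 4 6 3 2.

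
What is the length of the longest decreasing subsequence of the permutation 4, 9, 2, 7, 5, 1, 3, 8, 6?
4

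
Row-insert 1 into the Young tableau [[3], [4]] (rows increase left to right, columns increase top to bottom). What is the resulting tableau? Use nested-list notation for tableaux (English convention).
In row 1, 1 replaces 3 (the leftmost entry greater than 1); 3 is bumped to row 2. In row 2, 3 replaces 4 (the leftmost entry greater than 3); 4 is bumped to row 3. 4 starts a new row 3. The new tableau is [[1], [3], [4]].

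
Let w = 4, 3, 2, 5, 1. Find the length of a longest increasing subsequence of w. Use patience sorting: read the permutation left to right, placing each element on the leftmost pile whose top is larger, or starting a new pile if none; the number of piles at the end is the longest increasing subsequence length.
2

4: new pile. tops = [4]
3: onto pile 1 (replacing 4). tops = [3]
2: onto pile 1 (replacing 3). tops = [2]
5: new pile. tops = [2, 5]
1: onto pile 1 (replacing 2). tops = [1, 5]

2 piles, so the longest increasing subsequence has length 2.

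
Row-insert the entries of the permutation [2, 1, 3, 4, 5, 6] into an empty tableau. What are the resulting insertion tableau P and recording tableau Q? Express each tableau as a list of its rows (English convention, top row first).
Insert each entry of the permutation into P by Schensted row insertion, recording in Q the position of each new cell.

Insert 2: appended to row 1. P = [[2]], Q = [[1]].
Insert 1: 1 bumps 2 from row 1; 2 starts row 2. P = [[1], [2]], Q = [[1], [2]].
Insert 3: appended to row 1. P = [[1, 3], [2]], Q = [[1, 3], [2]].
Insert 4: appended to row 1. P = [[1, 3, 4], [2]], Q = [[1, 3, 4], [2]].
Insert 5: appended to row 1. P = [[1, 3, 4, 5], [2]], Q = [[1, 3, 4, 5], [2]].
Insert 6: appended to row 1. P = [[1, 3, 4, 5, 6], [2]], Q = [[1, 3, 4, 5, 6], [2]].

So P = [[1, 3, 4, 5, 6], [2]], Q = [[1, 3, 4, 5, 6], [2]].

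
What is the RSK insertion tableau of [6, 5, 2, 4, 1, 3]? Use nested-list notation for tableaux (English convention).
Insert 6: appended to row 1. P = [[6]].
Insert 5: 5 bumps 6 from row 1; 6 starts row 2. P = [[5], [6]].
Insert 2: 2 bumps 5 from row 1; 5 bumps 6 from row 2; 6 starts row 3. P = [[2], [5], [6]].
Insert 4: appended to row 1. P = [[2, 4], [5], [6]].
Insert 1: 1 bumps 2 from row 1; 2 bumps 5 from row 2; 5 bumps 6 from row 3; 6 starts row 4. P = [[1, 4], [2], [5], [6]].
Insert 3: 3 bumps 4 from row 1; 4 appends to row 2. P = [[1, 3], [2, 4], [5], [6]].

So P = [[1, 3], [2, 4], [5], [6]].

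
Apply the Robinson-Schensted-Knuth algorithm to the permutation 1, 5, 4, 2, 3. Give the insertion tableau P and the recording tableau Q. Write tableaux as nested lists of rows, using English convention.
P = [[1, 2, 3], [4], [5]], Q = [[1, 2, 5], [3], [4]]

Insert each entry of the permutation into P by Schensted row insertion, recording in Q the position of each new cell.

After inserting 1: P = [[1]].
After inserting 5: P = [[1, 5]].
After inserting 4: P = [[1, 4], [5]].
After inserting 2: P = [[1, 2], [4], [5]].
After inserting 3: P = [[1, 2, 3], [4], [5]].

So P = [[1, 2, 3], [4], [5]], Q = [[1, 2, 5], [3], [4]].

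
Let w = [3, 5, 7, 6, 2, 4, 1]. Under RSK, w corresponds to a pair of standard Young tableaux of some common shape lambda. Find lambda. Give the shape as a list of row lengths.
[3, 2, 1, 1]

Row-insert each entry into an empty tableau.

After inserting 3: P = [[3]].
After inserting 5: P = [[3, 5]].
After inserting 7: P = [[3, 5, 7]].
After inserting 6: P = [[3, 5, 6], [7]].
After inserting 2: P = [[2, 5, 6], [3], [7]].
After inserting 4: P = [[2, 4, 6], [3, 5], [7]].
After inserting 1: P = [[1, 4, 6], [2, 5], [3], [7]].

The final insertion tableau P = [[1, 4, 6], [2, 5], [3], [7]] has shape [3, 2, 1, 1].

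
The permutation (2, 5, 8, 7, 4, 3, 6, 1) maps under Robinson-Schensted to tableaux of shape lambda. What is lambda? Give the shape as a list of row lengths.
RSK row insertion gives P = [[1, 3, 6], [2, 7], [4], [5], [8]], which has shape [3, 2, 1, 1, 1].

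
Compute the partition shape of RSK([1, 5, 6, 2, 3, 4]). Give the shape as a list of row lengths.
Row-insert each entry into an empty tableau.

After inserting 1: P = [[1]].
After inserting 5: P = [[1, 5]].
After inserting 6: P = [[1, 5, 6]].
After inserting 2: P = [[1, 2, 6], [5]].
After inserting 3: P = [[1, 2, 3], [5, 6]].
After inserting 4: P = [[1, 2, 3, 4], [5, 6]].

The final insertion tableau P = [[1, 2, 3, 4], [5, 6]] has shape [4, 2].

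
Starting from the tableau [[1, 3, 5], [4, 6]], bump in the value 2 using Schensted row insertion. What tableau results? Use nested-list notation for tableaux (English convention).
In row 1, 2 replaces 3 (the leftmost entry greater than 2); 3 is bumped to row 2. In row 2, 3 replaces 4 (the leftmost entry greater than 3); 4 is bumped to row 3. 4 starts a new row 3. The new tableau is [[1, 2, 5], [3, 6], [4]].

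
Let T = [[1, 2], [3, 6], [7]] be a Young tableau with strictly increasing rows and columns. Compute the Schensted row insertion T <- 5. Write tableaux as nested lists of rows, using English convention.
5 is larger than every entry of row 1, so it is appended to row 1. The new tableau is [[1, 2, 5], [3, 6], [7]].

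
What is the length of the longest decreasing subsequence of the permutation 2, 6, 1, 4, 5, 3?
3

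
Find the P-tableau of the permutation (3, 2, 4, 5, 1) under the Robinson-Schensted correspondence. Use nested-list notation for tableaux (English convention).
P = [[1, 4, 5], [2], [3]]

Insert 3: appended to row 1. P = [[3]].
Insert 2: 2 bumps 3 from row 1; 3 starts row 2. P = [[2], [3]].
Insert 4: appended to row 1. P = [[2, 4], [3]].
Insert 5: appended to row 1. P = [[2, 4, 5], [3]].
Insert 1: 1 bumps 2 from row 1; 2 bumps 3 from row 2; 3 starts row 3. P = [[1, 4, 5], [2], [3]].

So P = [[1, 4, 5], [2], [3]].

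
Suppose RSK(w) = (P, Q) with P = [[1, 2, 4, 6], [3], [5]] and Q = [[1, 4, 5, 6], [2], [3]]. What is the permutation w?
5 3 1 2 4 6

Reverse the RSK construction: for i from n down to 1, find the cell of Q containing i, remove the entry at that cell from P, and reverse-bump it up through P; the value ejected from row 1 is w(i).

Step i=6: Q has 6 at row 1, column 4; remove that cell from P, ejecting 6. So w(6) = 6. P is now [[1, 2, 4], [3], [5]].
Step i=5: Q has 5 at row 1, column 3; remove that cell from P, ejecting 4. So w(5) = 4. P is now [[1, 2], [3], [5]].
Step i=4: Q has 4 at row 1, column 2; remove that cell from P, ejecting 2. So w(4) = 2. P is now [[1], [3], [5]].
Step i=3: Q has 3 at row 3, column 1; remove 5 from row 3 of P and reverse-bump: 5 enters row 2 and ejects 3; 3 enters row 1 and ejects 1. So w(3) = 1. P is now [[3], [5]].
Step i=2: Q has 2 at row 2, column 1; remove 5 from row 2 of P and reverse-bump: 5 enters row 1 and ejects 3. So w(2) = 3. P is now [[5]].
Step i=1: Q has 1 at row 1, column 1; remove that cell from P, ejecting 5. So w(1) = 5. P is now [].

So w = 5 3 1 2 4 6.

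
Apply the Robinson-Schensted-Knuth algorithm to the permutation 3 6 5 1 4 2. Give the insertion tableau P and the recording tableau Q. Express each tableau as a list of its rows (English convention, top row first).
Insert each entry of the permutation into P by Schensted row insertion, recording in Q the position of each new cell.

After inserting 3: P = [[3]].
After inserting 6: P = [[3, 6]].
After inserting 5: P = [[3, 5], [6]].
After inserting 1: P = [[1, 5], [3], [6]].
After inserting 4: P = [[1, 4], [3, 5], [6]].
After inserting 2: P = [[1, 2], [3, 4], [5], [6]].

So P = [[1, 2], [3, 4], [5], [6]], Q = [[1, 2], [3, 5], [4], [6]].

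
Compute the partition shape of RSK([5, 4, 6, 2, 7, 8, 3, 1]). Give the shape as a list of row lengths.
[4, 2, 1, 1]

Row-insert each entry into an empty tableau.

After inserting 5: P = [[5]].
After inserting 4: P = [[4], [5]].
After inserting 6: P = [[4, 6], [5]].
After inserting 2: P = [[2, 6], [4], [5]].
After inserting 7: P = [[2, 6, 7], [4], [5]].
After inserting 8: P = [[2, 6, 7, 8], [4], [5]].
After inserting 3: P = [[2, 3, 7, 8], [4, 6], [5]].
After inserting 1: P = [[1, 3, 7, 8], [2, 6], [4], [5]].

The final insertion tableau P = [[1, 3, 7, 8], [2, 6], [4], [5]] has shape [4, 2, 1, 1].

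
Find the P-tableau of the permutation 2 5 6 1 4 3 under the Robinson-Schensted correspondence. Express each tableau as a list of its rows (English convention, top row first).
After inserting 2: P = [[2]].
After inserting 5: P = [[2, 5]].
After inserting 6: P = [[2, 5, 6]].
After inserting 1: P = [[1, 5, 6], [2]].
After inserting 4: P = [[1, 4, 6], [2, 5]].
After inserting 3: P = [[1, 3, 6], [2, 4], [5]].

So P = [[1, 3, 6], [2, 4], [5]].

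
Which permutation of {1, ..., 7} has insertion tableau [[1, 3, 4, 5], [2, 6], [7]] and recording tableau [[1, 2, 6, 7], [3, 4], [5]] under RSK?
2 7 1 6 3 4 5

Reverse the RSK construction: for i from n down to 1, find the cell of Q containing i, remove the entry at that cell from P, and reverse-bump it up through P; the value ejected from row 1 is w(i).

Step i=7: Q has 7 at row 1, column 4; remove that cell from P, ejecting 5. So w(7) = 5. P is now [[1, 3, 4], [2, 6], [7]].
Step i=6: Q has 6 at row 1, column 3; remove that cell from P, ejecting 4. So w(6) = 4. P is now [[1, 3], [2, 6], [7]].
Step i=5: Q has 5 at row 3, column 1; remove 7 from row 3 of P and reverse-bump: 7 enters row 2 and ejects 6; 6 enters row 1 and ejects 3. So w(5) = 3. P is now [[1, 6], [2, 7]].
Step i=4: Q has 4 at row 2, column 2; remove 7 from row 2 of P and reverse-bump: 7 enters row 1 and ejects 6. So w(4) = 6. P is now [[1, 7], [2]].
Step i=3: Q has 3 at row 2, column 1; remove 2 from row 2 of P and reverse-bump: 2 enters row 1 and ejects 1. So w(3) = 1. P is now [[2, 7]].
Step i=2: Q has 2 at row 1, column 2; remove that cell from P, ejecting 7. So w(2) = 7. P is now [[2]].
Step i=1: Q has 1 at row 1, column 1; remove that cell from P, ejecting 2. So w(1) = 2. P is now [].

So w = 2 7 1 6 3 4 5.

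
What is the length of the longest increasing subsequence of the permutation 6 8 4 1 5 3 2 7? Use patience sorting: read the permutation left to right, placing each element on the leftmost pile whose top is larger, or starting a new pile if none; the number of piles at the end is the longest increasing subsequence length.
3

6: new pile. tops = [6]
8: new pile. tops = [6, 8]
4: onto pile 1 (replacing 6). tops = [4, 8]
1: onto pile 1 (replacing 4). tops = [1, 8]
5: onto pile 2 (replacing 8). tops = [1, 5]
3: onto pile 2 (replacing 5). tops = [1, 3]
2: onto pile 2 (replacing 3). tops = [1, 2]
7: new pile. tops = [1, 2, 7]

3 piles, so the longest increasing subsequence has length 3.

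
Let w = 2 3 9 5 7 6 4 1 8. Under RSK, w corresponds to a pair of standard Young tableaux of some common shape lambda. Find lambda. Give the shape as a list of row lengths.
[5, 1, 1, 1, 1]

RSK row insertion gives P = [[1, 3, 4, 6, 8], [2], [5], [7], [9]], which has shape [5, 1, 1, 1, 1].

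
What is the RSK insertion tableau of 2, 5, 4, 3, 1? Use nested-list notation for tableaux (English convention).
Insert 2: appended to row 1. P = [[2]].
Insert 5: appended to row 1. P = [[2, 5]].
Insert 4: 4 bumps 5 from row 1; 5 starts row 2. P = [[2, 4], [5]].
Insert 3: 3 bumps 4 from row 1; 4 bumps 5 from row 2; 5 starts row 3. P = [[2, 3], [4], [5]].
Insert 1: 1 bumps 2 from row 1; 2 bumps 4 from row 2; 4 bumps 5 from row 3; 5 starts row 4. P = [[1, 3], [2], [4], [5]].

So P = [[1, 3], [2], [4], [5]].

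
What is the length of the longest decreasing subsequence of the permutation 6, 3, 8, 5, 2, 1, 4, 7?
4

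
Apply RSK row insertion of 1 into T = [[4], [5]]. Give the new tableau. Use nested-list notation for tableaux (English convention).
In row 1, 1 replaces 4 (the leftmost entry greater than 1); 4 is bumped to row 2. In row 2, 4 replaces 5 (the leftmost entry greater than 4); 5 is bumped to row 3. 5 starts a new row 3. The new tableau is [[1], [4], [5]].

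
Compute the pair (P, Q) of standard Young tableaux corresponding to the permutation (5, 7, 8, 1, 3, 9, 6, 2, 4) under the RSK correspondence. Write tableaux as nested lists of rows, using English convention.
P = [[1, 2, 4, 9], [3, 6, 8], [5, 7]], Q = [[1, 2, 3, 6], [4, 5, 7], [8, 9]]

Insert each entry of the permutation into P by Schensted row insertion, recording in Q the position of each new cell.

Insert 5: appended to row 1. P = [[5]], Q = [[1]].
Insert 7: appended to row 1. P = [[5, 7]], Q = [[1, 2]].
Insert 8: appended to row 1. P = [[5, 7, 8]], Q = [[1, 2, 3]].
Insert 1: 1 bumps 5 from row 1; 5 starts row 2. P = [[1, 7, 8], [5]], Q = [[1, 2, 3], [4]].
Insert 3: 3 bumps 7 from row 1; 7 appends to row 2. P = [[1, 3, 8], [5, 7]], Q = [[1, 2, 3], [4, 5]].
Insert 9: appended to row 1. P = [[1, 3, 8, 9], [5, 7]], Q = [[1, 2, 3, 6], [4, 5]].
Insert 6: 6 bumps 8 from row 1; 8 appends to row 2. P = [[1, 3, 6, 9], [5, 7, 8]], Q = [[1, 2, 3, 6], [4, 5, 7]].
Insert 2: 2 bumps 3 from row 1; 3 bumps 5 from row 2; 5 starts row 3. P = [[1, 2, 6, 9], [3, 7, 8], [5]], Q = [[1, 2, 3, 6], [4, 5, 7], [8]].
Insert 4: 4 bumps 6 from row 1; 6 bumps 7 from row 2; 7 appends to row 3. P = [[1, 2, 4, 9], [3, 6, 8], [5, 7]], Q = [[1, 2, 3, 6], [4, 5, 7], [8, 9]].

So P = [[1, 2, 4, 9], [3, 6, 8], [5, 7]], Q = [[1, 2, 3, 6], [4, 5, 7], [8, 9]].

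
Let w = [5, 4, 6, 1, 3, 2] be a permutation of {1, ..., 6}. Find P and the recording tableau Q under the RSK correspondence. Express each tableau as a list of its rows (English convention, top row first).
P = [[1, 2], [3, 6], [4], [5]], Q = [[1, 3], [2, 5], [4], [6]]

Insert each entry of the permutation into P by Schensted row insertion, recording in Q the position of each new cell.

After inserting 5: P = [[5]].
After inserting 4: P = [[4], [5]].
After inserting 6: P = [[4, 6], [5]].
After inserting 1: P = [[1, 6], [4], [5]].
After inserting 3: P = [[1, 3], [4, 6], [5]].
After inserting 2: P = [[1, 2], [3, 6], [4], [5]].

So P = [[1, 2], [3, 6], [4], [5]], Q = [[1, 3], [2, 5], [4], [6]].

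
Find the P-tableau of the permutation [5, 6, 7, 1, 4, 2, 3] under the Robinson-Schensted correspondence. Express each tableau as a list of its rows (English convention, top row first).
After inserting 5: P = [[5]].
After inserting 6: P = [[5, 6]].
After inserting 7: P = [[5, 6, 7]].
After inserting 1: P = [[1, 6, 7], [5]].
After inserting 4: P = [[1, 4, 7], [5, 6]].
After inserting 2: P = [[1, 2, 7], [4, 6], [5]].
After inserting 3: P = [[1, 2, 3], [4, 6, 7], [5]].

So P = [[1, 2, 3], [4, 6, 7], [5]].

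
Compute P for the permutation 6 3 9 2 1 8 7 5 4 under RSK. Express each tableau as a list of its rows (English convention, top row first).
P = [[1, 4], [2, 5], [3, 7], [6, 8], [9]]

Insert 6: appended to row 1. P = [[6]].
Insert 3: 3 bumps 6 from row 1; 6 starts row 2. P = [[3], [6]].
Insert 9: appended to row 1. P = [[3, 9], [6]].
Insert 2: 2 bumps 3 from row 1; 3 bumps 6 from row 2; 6 starts row 3. P = [[2, 9], [3], [6]].
Insert 1: 1 bumps 2 from row 1; 2 bumps 3 from row 2; 3 bumps 6 from row 3; 6 starts row 4. P = [[1, 9], [2], [3], [6]].
Insert 8: 8 bumps 9 from row 1; 9 appends to row 2. P = [[1, 8], [2, 9], [3], [6]].
Insert 7: 7 bumps 8 from row 1; 8 bumps 9 from row 2; 9 appends to row 3. P = [[1, 7], [2, 8], [3, 9], [6]].
Insert 5: 5 bumps 7 from row 1; 7 bumps 8 from row 2; 8 bumps 9 from row 3; 9 appends to row 4. P = [[1, 5], [2, 7], [3, 8], [6, 9]].
Insert 4: 4 bumps 5 from row 1; 5 bumps 7 from row 2; 7 bumps 8 from row 3; 8 bumps 9 from row 4; 9 starts row 5. P = [[1, 4], [2, 5], [3, 7], [6, 8], [9]].

So P = [[1, 4], [2, 5], [3, 7], [6, 8], [9]].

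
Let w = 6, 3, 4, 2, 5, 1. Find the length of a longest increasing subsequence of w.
3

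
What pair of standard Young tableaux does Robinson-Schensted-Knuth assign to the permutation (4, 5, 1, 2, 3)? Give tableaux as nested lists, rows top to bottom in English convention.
P = [[1, 2, 3], [4, 5]], Q = [[1, 2, 5], [3, 4]]

Insert each entry of the permutation into P by Schensted row insertion, recording in Q the position of each new cell.

Insert 4: appended to row 1. P = [[4]], Q = [[1]].
Insert 5: appended to row 1. P = [[4, 5]], Q = [[1, 2]].
Insert 1: 1 bumps 4 from row 1; 4 starts row 2. P = [[1, 5], [4]], Q = [[1, 2], [3]].
Insert 2: 2 bumps 5 from row 1; 5 appends to row 2. P = [[1, 2], [4, 5]], Q = [[1, 2], [3, 4]].
Insert 3: appended to row 1. P = [[1, 2, 3], [4, 5]], Q = [[1, 2, 5], [3, 4]].

So P = [[1, 2, 3], [4, 5]], Q = [[1, 2, 5], [3, 4]].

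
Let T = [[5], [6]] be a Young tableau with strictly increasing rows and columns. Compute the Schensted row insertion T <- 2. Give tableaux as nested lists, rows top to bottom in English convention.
In row 1, 2 replaces 5 (the leftmost entry greater than 2); 5 is bumped to row 2. In row 2, 5 replaces 6 (the leftmost entry greater than 5); 6 is bumped to row 3. 6 starts a new row 3. The new tableau is [[2], [5], [6]].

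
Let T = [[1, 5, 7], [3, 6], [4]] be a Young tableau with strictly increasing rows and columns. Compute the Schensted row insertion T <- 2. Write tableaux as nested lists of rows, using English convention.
In row 1, 2 replaces 5 (the leftmost entry greater than 2); 5 is bumped to row 2. In row 2, 5 replaces 6 (the leftmost entry greater than 5); 6 is bumped to row 3. 6 is appended to row 3. The new tableau is [[1, 2, 7], [3, 5], [4, 6]].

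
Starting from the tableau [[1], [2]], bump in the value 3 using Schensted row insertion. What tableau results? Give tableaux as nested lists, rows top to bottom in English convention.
[[1, 3], [2]]

3 is larger than every entry of row 1, so it is appended to row 1. The new tableau is [[1, 3], [2]].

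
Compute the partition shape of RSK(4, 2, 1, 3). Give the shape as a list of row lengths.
Row-insert each entry into an empty tableau.

After inserting 4: P = [[4]].
After inserting 2: P = [[2], [4]].
After inserting 1: P = [[1], [2], [4]].
After inserting 3: P = [[1, 3], [2], [4]].

The final insertion tableau P = [[1, 3], [2], [4]] has shape [2, 1, 1].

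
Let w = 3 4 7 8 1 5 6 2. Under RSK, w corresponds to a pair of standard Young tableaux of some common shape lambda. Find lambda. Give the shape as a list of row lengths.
[4, 3, 1]

Row-insert each entry into an empty tableau.

After inserting 3: P = [[3]].
After inserting 4: P = [[3, 4]].
After inserting 7: P = [[3, 4, 7]].
After inserting 8: P = [[3, 4, 7, 8]].
After inserting 1: P = [[1, 4, 7, 8], [3]].
After inserting 5: P = [[1, 4, 5, 8], [3, 7]].
After inserting 6: P = [[1, 4, 5, 6], [3, 7, 8]].
After inserting 2: P = [[1, 2, 5, 6], [3, 4, 8], [7]].

The final insertion tableau P = [[1, 2, 5, 6], [3, 4, 8], [7]] has shape [4, 3, 1].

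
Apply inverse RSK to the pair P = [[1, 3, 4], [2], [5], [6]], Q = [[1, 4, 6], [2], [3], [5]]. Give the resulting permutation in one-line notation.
Reverse the RSK construction: for i from n down to 1, find the cell of Q containing i, remove the entry at that cell from P, and reverse-bump it up through P; the value ejected from row 1 is w(i).

Step i=6: Q has 6 at row 1, column 3; remove that cell from P, ejecting 4. So w(6) = 4. P is now [[1, 3], [2], [5], [6]].
Step i=5: Q has 5 at row 4, column 1; remove 6 from row 4 of P and reverse-bump: 6 enters row 3 and ejects 5; 5 enters row 2 and ejects 2; 2 enters row 1 and ejects 1. So w(5) = 1. P is now [[2, 3], [5], [6]].
Step i=4: Q has 4 at row 1, column 2; remove that cell from P, ejecting 3. So w(4) = 3. P is now [[2], [5], [6]].
Step i=3: Q has 3 at row 3, column 1; remove 6 from row 3 of P and reverse-bump: 6 enters row 2 and ejects 5; 5 enters row 1 and ejects 2. So w(3) = 2. P is now [[5], [6]].
Step i=2: Q has 2 at row 2, column 1; remove 6 from row 2 of P and reverse-bump: 6 enters row 1 and ejects 5. So w(2) = 5. P is now [[6]].
Step i=1: Q has 1 at row 1, column 1; remove that cell from P, ejecting 6. So w(1) = 6. P is now [].

So w = 6 5 2 3 1 4.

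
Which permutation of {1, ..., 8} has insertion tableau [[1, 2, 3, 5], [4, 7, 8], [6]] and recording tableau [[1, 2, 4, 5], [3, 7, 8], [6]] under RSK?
1 6 4 7 8 2 3 5

Reverse the RSK construction: for i from n down to 1, find the cell of Q containing i, remove the entry at that cell from P, and reverse-bump it up through P; the value ejected from row 1 is w(i).

Step i=8: Q has 8 at row 2, column 3; remove 8 from row 2 of P and reverse-bump: 8 enters row 1 and ejects 5. So w(8) = 5. P is now [[1, 2, 3, 8], [4, 7], [6]].
Step i=7: Q has 7 at row 2, column 2; remove 7 from row 2 of P and reverse-bump: 7 enters row 1 and ejects 3. So w(7) = 3. P is now [[1, 2, 7, 8], [4], [6]].
Step i=6: Q has 6 at row 3, column 1; remove 6 from row 3 of P and reverse-bump: 6 enters row 2 and ejects 4; 4 enters row 1 and ejects 2. So w(6) = 2. P is now [[1, 4, 7, 8], [6]].
Step i=5: Q has 5 at row 1, column 4; remove that cell from P, ejecting 8. So w(5) = 8. P is now [[1, 4, 7], [6]].
Step i=4: Q has 4 at row 1, column 3; remove that cell from P, ejecting 7. So w(4) = 7. P is now [[1, 4], [6]].
Step i=3: Q has 3 at row 2, column 1; remove 6 from row 2 of P and reverse-bump: 6 enters row 1 and ejects 4. So w(3) = 4. P is now [[1, 6]].
Step i=2: Q has 2 at row 1, column 2; remove that cell from P, ejecting 6. So w(2) = 6. P is now [[1]].
Step i=1: Q has 1 at row 1, column 1; remove that cell from P, ejecting 1. So w(1) = 1. P is now [].

So w = 1 6 4 7 8 2 3 5.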